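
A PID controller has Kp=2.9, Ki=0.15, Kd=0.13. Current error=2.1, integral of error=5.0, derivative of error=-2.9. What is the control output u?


u = Kp*e + Ki*int(e) + Kd*de/dt
= 2.9*2.1 + 0.15*5.0 + 0.13*(-2.9)
= 6.09 + 0.75 + -0.377
= 6.463


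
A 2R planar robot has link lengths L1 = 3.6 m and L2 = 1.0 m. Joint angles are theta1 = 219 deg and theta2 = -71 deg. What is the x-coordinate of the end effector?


Convert angles to radians: theta1 = 3.8223, theta2 = -1.2392
x = L1*cos(theta1) + L2*cos(theta1+theta2)
x = -2.7977 + -0.848
x = -3.6458


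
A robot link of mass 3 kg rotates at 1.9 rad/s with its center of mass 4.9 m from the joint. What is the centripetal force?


F = m * omega^2 * r
= 3 * 1.9^2 * 4.9
= 3 * 3.61 * 4.9
= 53.067 N


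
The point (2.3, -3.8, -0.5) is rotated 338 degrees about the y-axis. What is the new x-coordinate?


Rotation about y-axis: x' = x*cos(theta) + z*sin(theta)
= 2.3 * 0.9272 + -0.5 * -0.3746
= 2.3198


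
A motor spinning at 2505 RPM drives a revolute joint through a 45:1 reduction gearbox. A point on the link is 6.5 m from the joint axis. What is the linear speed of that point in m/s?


omega_motor = 2505 * 2*pi/60 = 262.323 rad/s
omega_joint = omega_motor / 45 = 5.8294 rad/s
v = omega_joint * r = 5.8294 * 6.5
= 37.8911 m/s


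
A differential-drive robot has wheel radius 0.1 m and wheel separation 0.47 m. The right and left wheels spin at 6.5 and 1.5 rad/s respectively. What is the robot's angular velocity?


vR = r*wR = 0.1*6.5 = 0.65 m/s
vL = r*wL = 0.1*1.5 = 0.15 m/s
v = (vR+vL)/2 = 0.4 m/s
omega = (vR-vL)/L = 1.0638 rad/s
angular velocity = 1.0638 rad/s


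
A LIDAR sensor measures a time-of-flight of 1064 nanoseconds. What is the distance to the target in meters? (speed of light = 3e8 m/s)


tof = 1064 ns = 1.064e-06 s
dist = c * tof / 2
= 3e8 * 1.064e-06 / 2
= 159.6 m


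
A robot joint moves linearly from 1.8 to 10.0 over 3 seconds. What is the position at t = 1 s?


s = t/T = 1/3 = 0.3333
p(t) = p0 + (pf-p0)*s
= 1.8 + (10.0 - 1.8) * 0.3333
= 4.5333


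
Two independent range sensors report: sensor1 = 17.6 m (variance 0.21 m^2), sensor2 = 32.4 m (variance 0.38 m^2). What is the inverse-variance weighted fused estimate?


w1 = (1/var1) / (1/var1 + 1/var2)
   = 4.7619 / (4.7619 + 2.6316) = 0.6441
w2 = 1 - w1 = 0.3559
fused = w1*s1 + w2*s2 = 11.3356 + 11.5322
= 22.8678 m


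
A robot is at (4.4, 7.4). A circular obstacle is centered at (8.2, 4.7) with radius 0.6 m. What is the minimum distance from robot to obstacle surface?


center_dist = sqrt((4.4-8.2)^2 + (7.4-4.7)^2)
= sqrt(14.44 + 7.29)
= 4.6615
min_dist = center_dist - radius = 4.6615 - 0.6 = 4.0615 m


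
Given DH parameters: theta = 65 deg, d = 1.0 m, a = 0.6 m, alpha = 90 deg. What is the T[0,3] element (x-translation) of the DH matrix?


T[0,3] = a * cos(theta)
= 0.6 * cos(65 deg)
= 0.6 * 0.4226
= 0.2536


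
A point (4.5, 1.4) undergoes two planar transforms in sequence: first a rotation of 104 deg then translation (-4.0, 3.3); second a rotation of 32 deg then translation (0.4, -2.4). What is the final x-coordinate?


After transform 1:
x1 = cos(104)*4.5 - sin(104)*1.4 + -4.0 = -6.4471
y1 = sin(104)*4.5 + cos(104)*1.4 + 3.3 = 7.3276
After transform 2:
x2 = cos(32)*-6.4471 - sin(32)*7.3276 + 0.4
= -8.9505


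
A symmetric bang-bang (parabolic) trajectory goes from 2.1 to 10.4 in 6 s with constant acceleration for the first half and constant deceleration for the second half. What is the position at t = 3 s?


Symmetric rest-to-rest: each phase covers (pf-p0)/2 in time T/2. 0.5*a*(T/2)^2 = (pf-p0)/2 => a = 4*(pf-p0)/T^2
a = 4*(10.4-2.1)/6^2 = 0.9222
t = 3 is in the acceleration phase (t <= T/2).
p = p0 + 0.5*a*t^2 = 2.1 + 0.5*0.9222*3^2
= 6.25


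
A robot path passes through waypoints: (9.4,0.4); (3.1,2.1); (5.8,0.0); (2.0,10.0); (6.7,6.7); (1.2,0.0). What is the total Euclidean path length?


Segment lengths:
  seg1 = sqrt((-6.3)^2 + (1.7)^2) = 6.5253
  seg2 = sqrt((2.7)^2 + (-2.1)^2) = 3.4205
  seg3 = sqrt((-3.8)^2 + (10.0)^2) = 10.6977
  seg4 = sqrt((4.7)^2 + (-3.3)^2) = 5.7428
  seg5 = sqrt((-5.5)^2 + (-6.7)^2) = 8.6683
Total = 35.0547


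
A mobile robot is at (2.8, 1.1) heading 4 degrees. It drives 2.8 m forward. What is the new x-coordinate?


x_new = x0 + d*cos(theta)
= 2.8 + 2.8*cos(4)
= 2.8 + 2.7932
= 5.5932


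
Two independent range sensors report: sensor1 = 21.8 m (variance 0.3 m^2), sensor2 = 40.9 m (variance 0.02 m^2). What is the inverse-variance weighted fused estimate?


w1 = (1/var1) / (1/var1 + 1/var2)
   = 3.3333 / (3.3333 + 50.0) = 0.0625
w2 = 1 - w1 = 0.9375
fused = w1*s1 + w2*s2 = 1.3625 + 38.3438
= 39.7062 m


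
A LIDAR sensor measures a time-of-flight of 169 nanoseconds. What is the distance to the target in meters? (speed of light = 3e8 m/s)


tof = 169 ns = 1.69e-07 s
dist = c * tof / 2
= 3e8 * 1.69e-07 / 2
= 25.35 m


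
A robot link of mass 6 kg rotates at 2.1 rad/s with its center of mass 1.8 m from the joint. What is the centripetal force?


F = m * omega^2 * r
= 6 * 2.1^2 * 1.8
= 6 * 4.41 * 1.8
= 47.628 N


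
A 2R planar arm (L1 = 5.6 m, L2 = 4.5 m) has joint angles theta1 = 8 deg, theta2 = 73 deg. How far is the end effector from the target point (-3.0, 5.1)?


End effector via forward kinematics:
x = L1*cos(t1) + L2*cos(t1+t2) = 6.2495
y = L1*sin(t1) + L2*sin(t1+t2) = 5.224
Distance to target:
d = sqrt((-3.0 - 6.2495)^2 + (5.1 - 5.224)^2)
= sqrt(85.5524 + 0.0154)
= 9.2503 m


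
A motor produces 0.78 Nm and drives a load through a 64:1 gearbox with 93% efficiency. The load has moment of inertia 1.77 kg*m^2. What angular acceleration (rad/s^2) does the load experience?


tau_out = tau_motor * N * eta
= 0.78 * 64 * 0.93 = 46.4256 Nm
alpha = tau_out / I = 46.4256 / 1.77
= 26.2292 rad/s^2


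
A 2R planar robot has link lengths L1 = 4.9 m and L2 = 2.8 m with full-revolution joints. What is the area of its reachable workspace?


r_max = L1 + L2 = 7.7 m
r_min = |L1 - L2| = 2.1 m
Area = pi*(r_max^2 - r_min^2)
= pi*(59.29 - 4.41)
= pi * 54.88
= 172.4106 m^2


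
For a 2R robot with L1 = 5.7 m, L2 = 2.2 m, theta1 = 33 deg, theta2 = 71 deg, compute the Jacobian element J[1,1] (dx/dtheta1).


J[1,1] = -L1*sin(t1) - L2*sin(t1+t2)
= -5.7*sin(33) - 2.2*sin(104)
= -5.2391


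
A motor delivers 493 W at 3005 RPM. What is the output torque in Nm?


omega = 3005 * 2*pi/60 = 314.6829 rad/s
tau = P / omega = 493 / 314.6829
= 1.5667 Nm


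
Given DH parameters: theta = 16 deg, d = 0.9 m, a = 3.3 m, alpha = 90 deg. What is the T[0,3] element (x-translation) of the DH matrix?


T[0,3] = a * cos(theta)
= 3.3 * cos(16 deg)
= 3.3 * 0.9613
= 3.1722


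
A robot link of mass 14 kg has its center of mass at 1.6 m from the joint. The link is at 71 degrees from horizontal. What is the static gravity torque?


tau = m*g*L*cos(angle)
= 14 * 9.81 * 1.6 * cos(71 deg)
= 14 * 9.81 * 1.6 * 0.3256
= 71.5416 Nm


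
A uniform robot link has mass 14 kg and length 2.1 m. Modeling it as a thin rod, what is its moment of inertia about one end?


I = (1/3) * m * L^2
= (1/3) * 14 * 2.1^2
= 0.333333 * 14 * 4.41
= 20.58 kg*m^2


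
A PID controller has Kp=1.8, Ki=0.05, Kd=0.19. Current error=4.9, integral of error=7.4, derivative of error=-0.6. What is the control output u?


u = Kp*e + Ki*int(e) + Kd*de/dt
= 1.8*4.9 + 0.05*7.4 + 0.19*(-0.6)
= 8.82 + 0.37 + -0.114
= 9.076


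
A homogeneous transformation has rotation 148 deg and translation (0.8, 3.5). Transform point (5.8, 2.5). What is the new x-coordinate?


x' = cos(theta)*px - sin(theta)*py + tx
= -0.848*5.8 - 0.5299*2.5 + 0.8
= -5.4435


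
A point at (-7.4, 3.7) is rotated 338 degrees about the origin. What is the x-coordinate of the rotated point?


x' = x*cos(theta) - y*sin(theta)
cos(338 deg) = 0.9272, sin(338 deg) = -0.3746
x' = -7.4 * 0.9272 - 3.7 * -0.3746
= -6.8612 - -1.386
= -5.4751


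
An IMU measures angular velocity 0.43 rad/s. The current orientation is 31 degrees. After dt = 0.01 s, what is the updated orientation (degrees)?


delta_theta = w * dt = 0.43 * 0.01 = 0.0043 rad
= 0.2464 deg
theta_new = 31 + 0.2464 = 31.2464 deg


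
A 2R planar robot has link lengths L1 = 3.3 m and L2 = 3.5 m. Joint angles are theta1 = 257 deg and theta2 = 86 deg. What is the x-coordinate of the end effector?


Convert angles to radians: theta1 = 4.4855, theta2 = 1.501
x = L1*cos(theta1) + L2*cos(theta1+theta2)
x = -0.7423 + 3.3471
x = 2.6047


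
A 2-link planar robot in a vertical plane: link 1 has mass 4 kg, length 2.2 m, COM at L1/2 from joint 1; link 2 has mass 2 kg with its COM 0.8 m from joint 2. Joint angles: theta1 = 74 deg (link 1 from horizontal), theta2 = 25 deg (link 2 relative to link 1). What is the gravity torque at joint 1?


Horizontal distance from joint 1 to link-1 COM:
  x_c1 = (L1/2)*cos(t1) = 1.1 * 0.2756 = 0.3032 m
Horizontal distance from joint 1 to link-2 COM:
  x_c2 = L1*cos(t1) + Lc2*cos(t1+t2)
       = 2.2*0.2756 + 0.8*-0.1564 = 0.4813 m
tau1 = m1*g*x_c1 + m2*g*x_c2
     = 4*9.81*0.3032 + 2*9.81*0.4813
     = 11.8976 + 9.4422
     = 21.3398 Nm


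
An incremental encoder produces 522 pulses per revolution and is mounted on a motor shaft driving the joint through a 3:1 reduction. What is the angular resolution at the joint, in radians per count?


counts per rev = 522
effective counts at joint = 522 * 3 = 1566
resolution = 2*pi / 1566
= 0.004 rad/count


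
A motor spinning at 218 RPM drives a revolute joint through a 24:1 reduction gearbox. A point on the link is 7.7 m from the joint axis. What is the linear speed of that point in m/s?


omega_motor = 218 * 2*pi/60 = 22.8289 rad/s
omega_joint = omega_motor / 24 = 0.9512 rad/s
v = omega_joint * r = 0.9512 * 7.7
= 7.3243 m/s


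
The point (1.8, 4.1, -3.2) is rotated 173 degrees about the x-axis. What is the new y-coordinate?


Rotation about x-axis: y' = y*cos(theta) - z*sin(theta)
= 4.1 * -0.9925 - -3.2 * 0.1219
= -3.6795


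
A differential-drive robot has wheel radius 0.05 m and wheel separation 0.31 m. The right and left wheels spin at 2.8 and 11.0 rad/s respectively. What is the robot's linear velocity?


vR = r*wR = 0.05*2.8 = 0.14 m/s
vL = r*wL = 0.05*11.0 = 0.55 m/s
v = (vR+vL)/2 = 0.345 m/s
omega = (vR-vL)/L = -1.3226 rad/s
linear velocity = 0.345 m/s


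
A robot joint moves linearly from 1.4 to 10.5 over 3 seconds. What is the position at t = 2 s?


s = t/T = 2/3 = 0.6667
p(t) = p0 + (pf-p0)*s
= 1.4 + (10.5 - 1.4) * 0.6667
= 7.4667


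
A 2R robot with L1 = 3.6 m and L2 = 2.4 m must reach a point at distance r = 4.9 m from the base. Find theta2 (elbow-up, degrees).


cos(theta2) = (r^2 - L1^2 - L2^2) / (2*L1*L2)
cos(theta2) = (24.01 - 12.96 - 5.76) / 17.28
cos(theta2) = 0.306134
theta2 = 72.1736 degrees


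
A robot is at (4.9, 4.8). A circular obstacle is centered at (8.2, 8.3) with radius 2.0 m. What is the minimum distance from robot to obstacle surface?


center_dist = sqrt((4.9-8.2)^2 + (4.8-8.3)^2)
= sqrt(10.89 + 12.25)
= 4.8104
min_dist = center_dist - radius = 4.8104 - 2.0 = 2.8104 m


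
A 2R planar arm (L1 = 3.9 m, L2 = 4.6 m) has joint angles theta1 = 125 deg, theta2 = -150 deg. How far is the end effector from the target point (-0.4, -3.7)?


End effector via forward kinematics:
x = L1*cos(t1) + L2*cos(t1+t2) = 1.9321
y = L1*sin(t1) + L2*sin(t1+t2) = 1.2506
Distance to target:
d = sqrt((-0.4 - 1.9321)^2 + (-3.7 - 1.2506)^2)
= sqrt(5.4385 + 24.5089)
= 5.4724 m


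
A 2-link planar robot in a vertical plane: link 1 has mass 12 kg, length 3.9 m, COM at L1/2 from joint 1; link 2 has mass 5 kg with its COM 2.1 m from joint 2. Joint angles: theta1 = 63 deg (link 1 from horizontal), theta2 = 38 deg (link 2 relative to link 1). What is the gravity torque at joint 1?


Horizontal distance from joint 1 to link-1 COM:
  x_c1 = (L1/2)*cos(t1) = 1.95 * 0.454 = 0.8853 m
Horizontal distance from joint 1 to link-2 COM:
  x_c2 = L1*cos(t1) + Lc2*cos(t1+t2)
       = 3.9*0.454 + 2.1*-0.1908 = 1.3699 m
tau1 = m1*g*x_c1 + m2*g*x_c2
     = 12*9.81*0.8853 + 5*9.81*1.3699
     = 104.2153 + 67.1918
     = 171.4072 Nm


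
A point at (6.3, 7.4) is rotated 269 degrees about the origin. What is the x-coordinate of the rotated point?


x' = x*cos(theta) - y*sin(theta)
cos(269 deg) = -0.0175, sin(269 deg) = -0.9998
x' = 6.3 * -0.0175 - 7.4 * -0.9998
= -0.11 - -7.3989
= 7.2889


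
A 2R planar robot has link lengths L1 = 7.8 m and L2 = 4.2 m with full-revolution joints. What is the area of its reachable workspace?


r_max = L1 + L2 = 12.0 m
r_min = |L1 - L2| = 3.6 m
Area = pi*(r_max^2 - r_min^2)
= pi*(144.0 - 12.96)
= pi * 131.04
= 411.6743 m^2


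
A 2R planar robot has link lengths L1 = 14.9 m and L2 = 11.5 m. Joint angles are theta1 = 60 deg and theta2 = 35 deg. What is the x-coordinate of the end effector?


Convert angles to radians: theta1 = 1.0472, theta2 = 0.6109
x = L1*cos(theta1) + L2*cos(theta1+theta2)
x = 7.45 + -1.0023
x = 6.4477


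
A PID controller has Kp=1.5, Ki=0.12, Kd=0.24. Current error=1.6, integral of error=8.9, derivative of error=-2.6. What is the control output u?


u = Kp*e + Ki*int(e) + Kd*de/dt
= 1.5*1.6 + 0.12*8.9 + 0.24*(-2.6)
= 2.4 + 1.068 + -0.624
= 2.844


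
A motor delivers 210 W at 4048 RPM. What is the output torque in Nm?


omega = 4048 * 2*pi/60 = 423.9056 rad/s
tau = P / omega = 210 / 423.9056
= 0.4954 Nm


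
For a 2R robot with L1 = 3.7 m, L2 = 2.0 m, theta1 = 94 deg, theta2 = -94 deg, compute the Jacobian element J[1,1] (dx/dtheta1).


J[1,1] = -L1*sin(t1) - L2*sin(t1+t2)
= -3.7*sin(94) - 2.0*sin(0)
= -3.691


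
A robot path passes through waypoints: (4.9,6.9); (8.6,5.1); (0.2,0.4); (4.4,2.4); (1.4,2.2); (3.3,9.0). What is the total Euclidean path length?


Segment lengths:
  seg1 = sqrt((3.7)^2 + (-1.8)^2) = 4.1146
  seg2 = sqrt((-8.4)^2 + (-4.7)^2) = 9.6255
  seg3 = sqrt((4.2)^2 + (2.0)^2) = 4.6519
  seg4 = sqrt((-3.0)^2 + (-0.2)^2) = 3.0067
  seg5 = sqrt((1.9)^2 + (6.8)^2) = 7.0605
Total = 28.4591


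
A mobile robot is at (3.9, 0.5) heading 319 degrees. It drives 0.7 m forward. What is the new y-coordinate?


y_new = y0 + d*sin(theta)
= 0.5 + 0.7*sin(319)
= 0.5 + -0.4592
= 0.0408


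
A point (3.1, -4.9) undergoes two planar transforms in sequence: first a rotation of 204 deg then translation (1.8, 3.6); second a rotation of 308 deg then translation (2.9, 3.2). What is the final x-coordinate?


After transform 1:
x1 = cos(204)*3.1 - sin(204)*-4.9 + 1.8 = -3.025
y1 = sin(204)*3.1 + cos(204)*-4.9 + 3.6 = 6.8155
After transform 2:
x2 = cos(308)*-3.025 - sin(308)*6.8155 + 2.9
= 6.4083


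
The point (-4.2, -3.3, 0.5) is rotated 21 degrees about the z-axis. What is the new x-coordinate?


Rotation about z-axis: x' = x*cos(theta) - y*sin(theta)
= -4.2 * 0.9336 - -3.3 * 0.3584
= -2.7384


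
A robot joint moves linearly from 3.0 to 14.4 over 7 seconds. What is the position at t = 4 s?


s = t/T = 4/7 = 0.5714
p(t) = p0 + (pf-p0)*s
= 3.0 + (14.4 - 3.0) * 0.5714
= 9.5143


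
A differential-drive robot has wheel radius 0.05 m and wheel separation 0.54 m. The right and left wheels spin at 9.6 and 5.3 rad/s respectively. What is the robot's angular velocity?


vR = r*wR = 0.05*9.6 = 0.48 m/s
vL = r*wL = 0.05*5.3 = 0.265 m/s
v = (vR+vL)/2 = 0.3725 m/s
omega = (vR-vL)/L = 0.3981 rad/s
angular velocity = 0.3981 rad/s


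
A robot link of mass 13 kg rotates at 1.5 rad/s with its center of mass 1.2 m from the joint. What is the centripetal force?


F = m * omega^2 * r
= 13 * 1.5^2 * 1.2
= 13 * 2.25 * 1.2
= 35.1 N


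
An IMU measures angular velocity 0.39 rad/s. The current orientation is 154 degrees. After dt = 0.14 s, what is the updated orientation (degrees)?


delta_theta = w * dt = 0.39 * 0.14 = 0.0546 rad
= 3.1283 deg
theta_new = 154 + 3.1283 = 157.1283 deg


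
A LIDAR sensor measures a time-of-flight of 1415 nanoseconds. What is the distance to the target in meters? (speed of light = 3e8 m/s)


tof = 1415 ns = 1.415e-06 s
dist = c * tof / 2
= 3e8 * 1.415e-06 / 2
= 212.25 m


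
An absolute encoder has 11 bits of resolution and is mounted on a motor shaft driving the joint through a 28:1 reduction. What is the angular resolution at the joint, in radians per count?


counts = 2^11 = 2048
effective counts at joint = 2048 * 28 = 57344
resolution = 2*pi / 57344
= 1.0957e-04 rad/count


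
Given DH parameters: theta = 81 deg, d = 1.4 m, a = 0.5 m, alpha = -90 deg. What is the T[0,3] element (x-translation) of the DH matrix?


T[0,3] = a * cos(theta)
= 0.5 * cos(81 deg)
= 0.5 * 0.1564
= 0.0782


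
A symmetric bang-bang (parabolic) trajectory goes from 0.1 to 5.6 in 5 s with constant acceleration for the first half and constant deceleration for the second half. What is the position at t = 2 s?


Symmetric rest-to-rest: each phase covers (pf-p0)/2 in time T/2. 0.5*a*(T/2)^2 = (pf-p0)/2 => a = 4*(pf-p0)/T^2
a = 4*(5.6-0.1)/5^2 = 0.88
t = 2 is in the acceleration phase (t <= T/2).
p = p0 + 0.5*a*t^2 = 0.1 + 0.5*0.88*2^2
= 1.86


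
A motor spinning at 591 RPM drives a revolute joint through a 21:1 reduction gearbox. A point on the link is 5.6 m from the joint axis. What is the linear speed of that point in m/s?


omega_motor = 591 * 2*pi/60 = 61.8894 rad/s
omega_joint = omega_motor / 21 = 2.9471 rad/s
v = omega_joint * r = 2.9471 * 5.6
= 16.5038 m/s


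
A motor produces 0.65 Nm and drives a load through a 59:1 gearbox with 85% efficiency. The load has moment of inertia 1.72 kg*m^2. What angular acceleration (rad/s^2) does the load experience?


tau_out = tau_motor * N * eta
= 0.65 * 59 * 0.85 = 32.5975 Nm
alpha = tau_out / I = 32.5975 / 1.72
= 18.952 rad/s^2


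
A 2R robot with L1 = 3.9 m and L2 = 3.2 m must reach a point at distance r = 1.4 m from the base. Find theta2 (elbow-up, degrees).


cos(theta2) = (r^2 - L1^2 - L2^2) / (2*L1*L2)
cos(theta2) = (1.96 - 15.21 - 10.24) / 24.96
cos(theta2) = -0.941106
theta2 = 160.2381 degrees


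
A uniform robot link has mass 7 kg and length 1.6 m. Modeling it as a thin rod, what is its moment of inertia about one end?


I = (1/3) * m * L^2
= (1/3) * 7 * 1.6^2
= 0.333333 * 7 * 2.56
= 5.9733 kg*m^2


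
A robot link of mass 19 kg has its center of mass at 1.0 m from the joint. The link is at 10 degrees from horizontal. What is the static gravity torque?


tau = m*g*L*cos(angle)
= 19 * 9.81 * 1.0 * cos(10 deg)
= 19 * 9.81 * 1.0 * 0.9848
= 183.5583 Nm


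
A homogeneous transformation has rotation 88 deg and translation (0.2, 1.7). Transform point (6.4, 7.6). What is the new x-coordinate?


x' = cos(theta)*px - sin(theta)*py + tx
= 0.0349*6.4 - 0.9994*7.6 + 0.2
= -7.172


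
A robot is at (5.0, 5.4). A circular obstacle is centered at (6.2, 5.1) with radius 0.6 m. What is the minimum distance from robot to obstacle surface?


center_dist = sqrt((5.0-6.2)^2 + (5.4-5.1)^2)
= sqrt(1.44 + 0.09)
= 1.2369
min_dist = center_dist - radius = 1.2369 - 0.6 = 0.6369 m


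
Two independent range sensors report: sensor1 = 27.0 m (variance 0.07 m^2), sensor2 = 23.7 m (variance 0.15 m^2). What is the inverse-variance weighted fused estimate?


w1 = (1/var1) / (1/var1 + 1/var2)
   = 14.2857 / (14.2857 + 6.6667) = 0.6818
w2 = 1 - w1 = 0.3182
fused = w1*s1 + w2*s2 = 18.4091 + 7.5409
= 25.95 m


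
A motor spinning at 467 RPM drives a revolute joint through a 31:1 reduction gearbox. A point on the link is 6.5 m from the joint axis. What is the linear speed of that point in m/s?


omega_motor = 467 * 2*pi/60 = 48.9041 rad/s
omega_joint = omega_motor / 31 = 1.5776 rad/s
v = omega_joint * r = 1.5776 * 6.5
= 10.2541 m/s


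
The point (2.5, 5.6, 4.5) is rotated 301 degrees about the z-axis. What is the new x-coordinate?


Rotation about z-axis: x' = x*cos(theta) - y*sin(theta)
= 2.5 * 0.515 - 5.6 * -0.8572
= 6.0877


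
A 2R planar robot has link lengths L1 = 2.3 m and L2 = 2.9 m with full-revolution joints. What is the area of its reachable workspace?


r_max = L1 + L2 = 5.2 m
r_min = |L1 - L2| = 0.6 m
Area = pi*(r_max^2 - r_min^2)
= pi*(27.04 - 0.36)
= pi * 26.68
= 83.8177 m^2


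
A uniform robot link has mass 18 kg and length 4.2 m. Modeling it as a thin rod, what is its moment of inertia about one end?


I = (1/3) * m * L^2
= (1/3) * 18 * 4.2^2
= 0.333333 * 18 * 17.64
= 105.84 kg*m^2


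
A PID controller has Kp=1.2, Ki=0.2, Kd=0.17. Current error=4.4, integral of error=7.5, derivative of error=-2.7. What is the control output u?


u = Kp*e + Ki*int(e) + Kd*de/dt
= 1.2*4.4 + 0.2*7.5 + 0.17*(-2.7)
= 5.28 + 1.5 + -0.459
= 6.321


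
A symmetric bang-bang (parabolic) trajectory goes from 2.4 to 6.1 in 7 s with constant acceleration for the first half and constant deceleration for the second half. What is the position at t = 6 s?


Symmetric rest-to-rest: each phase covers (pf-p0)/2 in time T/2. 0.5*a*(T/2)^2 = (pf-p0)/2 => a = 4*(pf-p0)/T^2
a = 4*(6.1-2.4)/7^2 = 0.302
t = 6 is in the deceleration phase (t > T/2).
p = pf - 0.5*a*(T-t)^2 = 6.1 - 0.5*0.302*1^2
= 5.949


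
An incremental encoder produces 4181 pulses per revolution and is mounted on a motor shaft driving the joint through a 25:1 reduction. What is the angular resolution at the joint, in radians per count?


counts per rev = 4181
effective counts at joint = 4181 * 25 = 104525
resolution = 2*pi / 104525
= 6.0112e-05 rad/count


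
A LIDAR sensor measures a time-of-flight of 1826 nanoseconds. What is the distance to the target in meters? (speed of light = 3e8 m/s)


tof = 1826 ns = 1.826e-06 s
dist = c * tof / 2
= 3e8 * 1.826e-06 / 2
= 273.9 m


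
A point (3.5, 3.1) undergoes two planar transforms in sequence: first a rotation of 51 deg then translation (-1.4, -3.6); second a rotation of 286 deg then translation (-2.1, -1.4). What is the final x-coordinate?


After transform 1:
x1 = cos(51)*3.5 - sin(51)*3.1 + -1.4 = -1.6065
y1 = sin(51)*3.5 + cos(51)*3.1 + -3.6 = 1.0709
After transform 2:
x2 = cos(286)*-1.6065 - sin(286)*1.0709 + -2.1
= -1.5134


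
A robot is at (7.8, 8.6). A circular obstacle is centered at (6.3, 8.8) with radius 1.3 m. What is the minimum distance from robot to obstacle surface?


center_dist = sqrt((7.8-6.3)^2 + (8.6-8.8)^2)
= sqrt(2.25 + 0.04)
= 1.5133
min_dist = center_dist - radius = 1.5133 - 1.3 = 0.2133 m


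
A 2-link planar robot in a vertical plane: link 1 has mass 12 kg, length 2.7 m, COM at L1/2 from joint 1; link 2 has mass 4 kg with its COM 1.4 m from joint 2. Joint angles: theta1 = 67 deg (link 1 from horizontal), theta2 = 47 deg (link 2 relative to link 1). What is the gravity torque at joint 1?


Horizontal distance from joint 1 to link-1 COM:
  x_c1 = (L1/2)*cos(t1) = 1.35 * 0.3907 = 0.5275 m
Horizontal distance from joint 1 to link-2 COM:
  x_c2 = L1*cos(t1) + Lc2*cos(t1+t2)
       = 2.7*0.3907 + 1.4*-0.4067 = 0.4855 m
tau1 = m1*g*x_c1 + m2*g*x_c2
     = 12*9.81*0.5275 + 4*9.81*0.4855
     = 62.0958 + 19.0527
     = 81.1485 Nm


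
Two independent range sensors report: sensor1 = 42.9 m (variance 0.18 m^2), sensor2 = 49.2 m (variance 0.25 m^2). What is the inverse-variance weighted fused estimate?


w1 = (1/var1) / (1/var1 + 1/var2)
   = 5.5556 / (5.5556 + 4.0) = 0.5814
w2 = 1 - w1 = 0.4186
fused = w1*s1 + w2*s2 = 24.9419 + 20.5953
= 45.5372 m


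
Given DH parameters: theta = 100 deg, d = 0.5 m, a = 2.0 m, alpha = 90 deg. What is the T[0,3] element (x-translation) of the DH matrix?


T[0,3] = a * cos(theta)
= 2.0 * cos(100 deg)
= 2.0 * -0.1736
= -0.3473


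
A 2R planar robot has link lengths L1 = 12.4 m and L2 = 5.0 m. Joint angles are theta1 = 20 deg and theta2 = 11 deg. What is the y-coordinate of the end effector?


Convert angles to radians: theta1 = 0.3491, theta2 = 0.192
y = L1*sin(theta1) + L2*sin(theta1+theta2)
y = 4.241 + 2.5752
y = 6.8162


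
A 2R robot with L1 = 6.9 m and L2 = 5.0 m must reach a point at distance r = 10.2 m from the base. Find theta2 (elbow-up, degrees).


cos(theta2) = (r^2 - L1^2 - L2^2) / (2*L1*L2)
cos(theta2) = (104.04 - 47.61 - 25.0) / 69.0
cos(theta2) = 0.455507
theta2 = 62.9024 degrees


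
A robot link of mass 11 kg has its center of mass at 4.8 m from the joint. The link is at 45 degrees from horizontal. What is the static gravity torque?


tau = m*g*L*cos(angle)
= 11 * 9.81 * 4.8 * cos(45 deg)
= 11 * 9.81 * 4.8 * 0.7071
= 366.2587 Nm


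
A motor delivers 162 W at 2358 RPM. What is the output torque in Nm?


omega = 2358 * 2*pi/60 = 246.9292 rad/s
tau = P / omega = 162 / 246.9292
= 0.6561 Nm


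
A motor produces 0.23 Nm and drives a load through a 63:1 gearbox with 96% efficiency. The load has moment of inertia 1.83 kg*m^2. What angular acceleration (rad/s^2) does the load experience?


tau_out = tau_motor * N * eta
= 0.23 * 63 * 0.96 = 13.9104 Nm
alpha = tau_out / I = 13.9104 / 1.83
= 7.6013 rad/s^2


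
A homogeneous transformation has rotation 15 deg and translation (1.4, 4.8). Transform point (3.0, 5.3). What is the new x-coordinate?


x' = cos(theta)*px - sin(theta)*py + tx
= 0.9659*3.0 - 0.2588*5.3 + 1.4
= 2.926


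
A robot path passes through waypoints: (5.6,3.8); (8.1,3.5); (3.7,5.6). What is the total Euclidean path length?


Segment lengths:
  seg1 = sqrt((2.5)^2 + (-0.3)^2) = 2.5179
  seg2 = sqrt((-4.4)^2 + (2.1)^2) = 4.8754
Total = 7.3934


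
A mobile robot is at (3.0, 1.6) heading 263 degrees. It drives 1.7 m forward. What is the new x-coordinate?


x_new = x0 + d*cos(theta)
= 3.0 + 1.7*cos(263)
= 3.0 + -0.2072
= 2.7928


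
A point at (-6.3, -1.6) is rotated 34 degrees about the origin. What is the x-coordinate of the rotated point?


x' = x*cos(theta) - y*sin(theta)
cos(34 deg) = 0.829, sin(34 deg) = 0.5592
x' = -6.3 * 0.829 - -1.6 * 0.5592
= -5.2229 - -0.8947
= -4.3282


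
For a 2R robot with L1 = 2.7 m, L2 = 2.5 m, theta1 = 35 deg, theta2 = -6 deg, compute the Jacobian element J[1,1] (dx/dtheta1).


J[1,1] = -L1*sin(t1) - L2*sin(t1+t2)
= -2.7*sin(35) - 2.5*sin(29)
= -2.7607


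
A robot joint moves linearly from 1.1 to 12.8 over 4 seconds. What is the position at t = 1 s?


s = t/T = 1/4 = 0.25
p(t) = p0 + (pf-p0)*s
= 1.1 + (12.8 - 1.1) * 0.25
= 4.025


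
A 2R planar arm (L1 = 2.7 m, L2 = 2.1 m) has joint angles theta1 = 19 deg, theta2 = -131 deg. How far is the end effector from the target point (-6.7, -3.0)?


End effector via forward kinematics:
x = L1*cos(t1) + L2*cos(t1+t2) = 1.7662
y = L1*sin(t1) + L2*sin(t1+t2) = -1.0681
Distance to target:
d = sqrt((-6.7 - 1.7662)^2 + (-3.0 - -1.0681)^2)
= sqrt(71.677 + 3.7324)
= 8.6839 m


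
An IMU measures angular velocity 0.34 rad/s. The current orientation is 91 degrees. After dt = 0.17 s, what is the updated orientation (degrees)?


delta_theta = w * dt = 0.34 * 0.17 = 0.0578 rad
= 3.3117 deg
theta_new = 91 + 3.3117 = 94.3117 deg


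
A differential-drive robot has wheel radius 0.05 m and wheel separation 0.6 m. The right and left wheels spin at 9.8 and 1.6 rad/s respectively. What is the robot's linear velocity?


vR = r*wR = 0.05*9.8 = 0.49 m/s
vL = r*wL = 0.05*1.6 = 0.08 m/s
v = (vR+vL)/2 = 0.285 m/s
omega = (vR-vL)/L = 0.6833 rad/s
linear velocity = 0.285 m/s


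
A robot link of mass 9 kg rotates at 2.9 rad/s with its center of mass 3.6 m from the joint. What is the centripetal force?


F = m * omega^2 * r
= 9 * 2.9^2 * 3.6
= 9 * 8.41 * 3.6
= 272.484 N


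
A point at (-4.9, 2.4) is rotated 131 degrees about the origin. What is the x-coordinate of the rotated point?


x' = x*cos(theta) - y*sin(theta)
cos(131 deg) = -0.6561, sin(131 deg) = 0.7547
x' = -4.9 * -0.6561 - 2.4 * 0.7547
= 3.2147 - 1.8113
= 1.4034


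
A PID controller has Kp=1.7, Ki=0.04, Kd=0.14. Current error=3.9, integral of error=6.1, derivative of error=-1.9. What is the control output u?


u = Kp*e + Ki*int(e) + Kd*de/dt
= 1.7*3.9 + 0.04*6.1 + 0.14*(-1.9)
= 6.63 + 0.244 + -0.266
= 6.608


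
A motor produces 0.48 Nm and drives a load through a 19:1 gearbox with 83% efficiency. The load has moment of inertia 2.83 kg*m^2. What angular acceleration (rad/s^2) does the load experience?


tau_out = tau_motor * N * eta
= 0.48 * 19 * 0.83 = 7.5696 Nm
alpha = tau_out / I = 7.5696 / 2.83
= 2.6748 rad/s^2


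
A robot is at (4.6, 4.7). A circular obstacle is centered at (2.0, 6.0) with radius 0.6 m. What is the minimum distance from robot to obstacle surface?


center_dist = sqrt((4.6-2.0)^2 + (4.7-6.0)^2)
= sqrt(6.76 + 1.69)
= 2.9069
min_dist = center_dist - radius = 2.9069 - 0.6 = 2.3069 m


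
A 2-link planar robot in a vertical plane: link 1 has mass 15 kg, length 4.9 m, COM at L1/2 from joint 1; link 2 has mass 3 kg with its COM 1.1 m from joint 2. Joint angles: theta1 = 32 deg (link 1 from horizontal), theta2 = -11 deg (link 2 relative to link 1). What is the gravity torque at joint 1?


Horizontal distance from joint 1 to link-1 COM:
  x_c1 = (L1/2)*cos(t1) = 2.45 * 0.848 = 2.0777 m
Horizontal distance from joint 1 to link-2 COM:
  x_c2 = L1*cos(t1) + Lc2*cos(t1+t2)
       = 4.9*0.848 + 1.1*0.9336 = 5.1824 m
tau1 = m1*g*x_c1 + m2*g*x_c2
     = 15*9.81*2.0777 + 3*9.81*5.1824
     = 305.7362 + 152.5173
     = 458.2535 Nm


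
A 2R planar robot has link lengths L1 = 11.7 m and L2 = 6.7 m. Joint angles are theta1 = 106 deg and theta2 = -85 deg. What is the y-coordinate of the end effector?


Convert angles to radians: theta1 = 1.85, theta2 = -1.4835
y = L1*sin(theta1) + L2*sin(theta1+theta2)
y = 11.2468 + 2.4011
y = 13.6478


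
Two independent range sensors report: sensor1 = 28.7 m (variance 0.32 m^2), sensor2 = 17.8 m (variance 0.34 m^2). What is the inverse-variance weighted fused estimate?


w1 = (1/var1) / (1/var1 + 1/var2)
   = 3.125 / (3.125 + 2.9412) = 0.5152
w2 = 1 - w1 = 0.4848
fused = w1*s1 + w2*s2 = 14.7848 + 8.6303
= 23.4152 m


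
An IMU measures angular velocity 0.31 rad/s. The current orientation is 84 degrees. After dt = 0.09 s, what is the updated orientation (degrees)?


delta_theta = w * dt = 0.31 * 0.09 = 0.0279 rad
= 1.5986 deg
theta_new = 84 + 1.5986 = 85.5986 deg


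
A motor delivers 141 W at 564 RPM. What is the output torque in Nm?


omega = 564 * 2*pi/60 = 59.0619 rad/s
tau = P / omega = 141 / 59.0619
= 2.3873 Nm


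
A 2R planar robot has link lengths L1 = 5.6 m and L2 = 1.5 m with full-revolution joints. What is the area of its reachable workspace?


r_max = L1 + L2 = 7.1 m
r_min = |L1 - L2| = 4.1 m
Area = pi*(r_max^2 - r_min^2)
= pi*(50.41 - 16.81)
= pi * 33.6
= 105.5575 m^2


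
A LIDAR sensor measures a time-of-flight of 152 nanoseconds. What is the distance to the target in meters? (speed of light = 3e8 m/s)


tof = 152 ns = 1.52e-07 s
dist = c * tof / 2
= 3e8 * 1.52e-07 / 2
= 22.8 m


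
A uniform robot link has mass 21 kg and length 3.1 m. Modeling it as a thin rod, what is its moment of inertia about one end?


I = (1/3) * m * L^2
= (1/3) * 21 * 3.1^2
= 0.333333 * 21 * 9.61
= 67.27 kg*m^2


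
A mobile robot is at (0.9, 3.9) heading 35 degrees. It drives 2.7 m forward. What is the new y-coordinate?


y_new = y0 + d*sin(theta)
= 3.9 + 2.7*sin(35)
= 3.9 + 1.5487
= 5.4487


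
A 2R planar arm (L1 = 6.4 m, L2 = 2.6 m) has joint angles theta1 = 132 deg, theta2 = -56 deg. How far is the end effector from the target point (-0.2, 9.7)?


End effector via forward kinematics:
x = L1*cos(t1) + L2*cos(t1+t2) = -3.6534
y = L1*sin(t1) + L2*sin(t1+t2) = 7.2789
Distance to target:
d = sqrt((-0.2 - -3.6534)^2 + (9.7 - 7.2789)^2)
= sqrt(11.9262 + 5.8617)
= 4.2176 m


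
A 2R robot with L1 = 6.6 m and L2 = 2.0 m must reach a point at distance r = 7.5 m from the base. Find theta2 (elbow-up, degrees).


cos(theta2) = (r^2 - L1^2 - L2^2) / (2*L1*L2)
cos(theta2) = (56.25 - 43.56 - 4.0) / 26.4
cos(theta2) = 0.329167
theta2 = 70.7818 degrees


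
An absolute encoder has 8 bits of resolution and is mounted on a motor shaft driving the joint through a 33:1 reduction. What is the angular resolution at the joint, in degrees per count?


counts = 2^8 = 256
effective counts at joint = 256 * 33 = 8448
resolution = 360 / 8448
= 0.0426 deg/count


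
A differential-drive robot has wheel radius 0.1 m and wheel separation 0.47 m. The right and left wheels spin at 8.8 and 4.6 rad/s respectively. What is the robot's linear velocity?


vR = r*wR = 0.1*8.8 = 0.88 m/s
vL = r*wL = 0.1*4.6 = 0.46 m/s
v = (vR+vL)/2 = 0.67 m/s
omega = (vR-vL)/L = 0.8936 rad/s
linear velocity = 0.67 m/s


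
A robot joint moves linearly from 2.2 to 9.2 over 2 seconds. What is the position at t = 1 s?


s = t/T = 1/2 = 0.5
p(t) = p0 + (pf-p0)*s
= 2.2 + (9.2 - 2.2) * 0.5
= 5.7


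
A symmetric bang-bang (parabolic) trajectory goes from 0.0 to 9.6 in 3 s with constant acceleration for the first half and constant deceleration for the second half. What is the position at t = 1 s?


Symmetric rest-to-rest: each phase covers (pf-p0)/2 in time T/2. 0.5*a*(T/2)^2 = (pf-p0)/2 => a = 4*(pf-p0)/T^2
a = 4*(9.6-0.0)/3^2 = 4.2667
t = 1 is in the acceleration phase (t <= T/2).
p = p0 + 0.5*a*t^2 = 0.0 + 0.5*4.2667*1^2
= 2.1333


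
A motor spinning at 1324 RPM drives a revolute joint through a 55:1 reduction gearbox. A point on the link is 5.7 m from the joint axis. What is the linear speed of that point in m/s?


omega_motor = 1324 * 2*pi/60 = 138.649 rad/s
omega_joint = omega_motor / 55 = 2.5209 rad/s
v = omega_joint * r = 2.5209 * 5.7
= 14.3691 m/s


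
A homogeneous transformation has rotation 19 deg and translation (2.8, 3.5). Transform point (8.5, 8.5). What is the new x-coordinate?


x' = cos(theta)*px - sin(theta)*py + tx
= 0.9455*8.5 - 0.3256*8.5 + 2.8
= 8.0696


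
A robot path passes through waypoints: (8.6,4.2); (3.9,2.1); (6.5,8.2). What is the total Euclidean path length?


Segment lengths:
  seg1 = sqrt((-4.7)^2 + (-2.1)^2) = 5.1478
  seg2 = sqrt((2.6)^2 + (6.1)^2) = 6.631
Total = 11.7788


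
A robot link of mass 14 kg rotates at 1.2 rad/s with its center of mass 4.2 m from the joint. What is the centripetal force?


F = m * omega^2 * r
= 14 * 1.2^2 * 4.2
= 14 * 1.44 * 4.2
= 84.672 N


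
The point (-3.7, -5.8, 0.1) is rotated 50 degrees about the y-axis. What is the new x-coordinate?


Rotation about y-axis: x' = x*cos(theta) + z*sin(theta)
= -3.7 * 0.6428 + 0.1 * 0.766
= -2.3017


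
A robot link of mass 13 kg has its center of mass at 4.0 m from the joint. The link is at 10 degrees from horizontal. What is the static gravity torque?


tau = m*g*L*cos(angle)
= 13 * 9.81 * 4.0 * cos(10 deg)
= 13 * 9.81 * 4.0 * 0.9848
= 502.3701 Nm


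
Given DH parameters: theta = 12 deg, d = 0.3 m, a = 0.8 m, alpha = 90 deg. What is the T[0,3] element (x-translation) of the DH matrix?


T[0,3] = a * cos(theta)
= 0.8 * cos(12 deg)
= 0.8 * 0.9781
= 0.7825


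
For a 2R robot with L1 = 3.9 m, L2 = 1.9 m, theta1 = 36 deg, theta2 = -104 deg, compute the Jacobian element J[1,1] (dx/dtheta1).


J[1,1] = -L1*sin(t1) - L2*sin(t1+t2)
= -3.9*sin(36) - 1.9*sin(-68)
= -0.5307


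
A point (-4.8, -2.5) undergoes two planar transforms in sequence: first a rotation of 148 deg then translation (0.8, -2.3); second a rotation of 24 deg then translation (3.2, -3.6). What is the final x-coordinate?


After transform 1:
x1 = cos(148)*-4.8 - sin(148)*-2.5 + 0.8 = 6.1954
y1 = sin(148)*-4.8 + cos(148)*-2.5 + -2.3 = -2.7235
After transform 2:
x2 = cos(24)*6.1954 - sin(24)*-2.7235 + 3.2
= 9.9676


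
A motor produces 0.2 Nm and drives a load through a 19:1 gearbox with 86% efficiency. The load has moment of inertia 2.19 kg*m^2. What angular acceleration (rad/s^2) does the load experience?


tau_out = tau_motor * N * eta
= 0.2 * 19 * 0.86 = 3.268 Nm
alpha = tau_out / I = 3.268 / 2.19
= 1.4922 rad/s^2


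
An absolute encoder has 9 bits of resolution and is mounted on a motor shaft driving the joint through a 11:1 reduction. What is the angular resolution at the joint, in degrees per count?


counts = 2^9 = 512
effective counts at joint = 512 * 11 = 5632
resolution = 360 / 5632
= 0.0639 deg/count


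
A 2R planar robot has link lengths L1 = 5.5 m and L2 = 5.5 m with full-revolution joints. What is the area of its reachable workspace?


r_max = L1 + L2 = 11.0 m
r_min = |L1 - L2| = 0.0 m
Area = pi*(r_max^2 - r_min^2)
= pi*(121.0 - 0.0)
= pi * 121.0
= 380.1327 m^2


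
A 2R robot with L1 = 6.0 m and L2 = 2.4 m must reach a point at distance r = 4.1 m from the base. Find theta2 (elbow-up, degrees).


cos(theta2) = (r^2 - L1^2 - L2^2) / (2*L1*L2)
cos(theta2) = (16.81 - 36.0 - 5.76) / 28.8
cos(theta2) = -0.866319
theta2 = 150.0337 degrees


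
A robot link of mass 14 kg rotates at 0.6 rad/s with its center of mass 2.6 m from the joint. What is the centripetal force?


F = m * omega^2 * r
= 14 * 0.6^2 * 2.6
= 14 * 0.36 * 2.6
= 13.104 N


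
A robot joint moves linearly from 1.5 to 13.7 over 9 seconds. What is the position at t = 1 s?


s = t/T = 1/9 = 0.1111
p(t) = p0 + (pf-p0)*s
= 1.5 + (13.7 - 1.5) * 0.1111
= 2.8556


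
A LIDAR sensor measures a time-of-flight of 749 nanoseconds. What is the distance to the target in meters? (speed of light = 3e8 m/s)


tof = 749 ns = 7.49e-07 s
dist = c * tof / 2
= 3e8 * 7.49e-07 / 2
= 112.35 m


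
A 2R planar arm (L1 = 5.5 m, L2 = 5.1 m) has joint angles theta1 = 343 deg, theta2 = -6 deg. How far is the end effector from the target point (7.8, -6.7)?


End effector via forward kinematics:
x = L1*cos(t1) + L2*cos(t1+t2) = 9.9543
y = L1*sin(t1) + L2*sin(t1+t2) = -3.6008
Distance to target:
d = sqrt((7.8 - 9.9543)^2 + (-6.7 - -3.6008)^2)
= sqrt(4.6408 + 9.6052)
= 3.7744 m


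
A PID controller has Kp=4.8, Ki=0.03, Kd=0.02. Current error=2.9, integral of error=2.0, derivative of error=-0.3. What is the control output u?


u = Kp*e + Ki*int(e) + Kd*de/dt
= 4.8*2.9 + 0.03*2.0 + 0.02*(-0.3)
= 13.92 + 0.06 + -0.006
= 13.974


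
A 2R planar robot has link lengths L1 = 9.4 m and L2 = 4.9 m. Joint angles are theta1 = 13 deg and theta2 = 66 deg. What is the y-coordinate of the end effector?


Convert angles to radians: theta1 = 0.2269, theta2 = 1.1519
y = L1*sin(theta1) + L2*sin(theta1+theta2)
y = 2.1145 + 4.81
y = 6.9245


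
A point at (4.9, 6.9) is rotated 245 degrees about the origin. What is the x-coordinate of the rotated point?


x' = x*cos(theta) - y*sin(theta)
cos(245 deg) = -0.4226, sin(245 deg) = -0.9063
x' = 4.9 * -0.4226 - 6.9 * -0.9063
= -2.0708 - -6.2535
= 4.1827


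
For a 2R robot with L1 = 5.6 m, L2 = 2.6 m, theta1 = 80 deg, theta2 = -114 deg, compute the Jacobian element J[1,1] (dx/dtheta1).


J[1,1] = -L1*sin(t1) - L2*sin(t1+t2)
= -5.6*sin(80) - 2.6*sin(-34)
= -4.061


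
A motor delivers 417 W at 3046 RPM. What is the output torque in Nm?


omega = 3046 * 2*pi/60 = 318.9764 rad/s
tau = P / omega = 417 / 318.9764
= 1.3073 Nm


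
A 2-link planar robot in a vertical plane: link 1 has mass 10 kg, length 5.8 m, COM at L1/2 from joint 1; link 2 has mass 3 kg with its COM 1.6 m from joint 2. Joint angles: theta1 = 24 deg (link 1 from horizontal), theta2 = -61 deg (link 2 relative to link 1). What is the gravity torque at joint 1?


Horizontal distance from joint 1 to link-1 COM:
  x_c1 = (L1/2)*cos(t1) = 2.9 * 0.9135 = 2.6493 m
Horizontal distance from joint 1 to link-2 COM:
  x_c2 = L1*cos(t1) + Lc2*cos(t1+t2)
       = 5.8*0.9135 + 1.6*0.7986 = 6.5764 m
tau1 = m1*g*x_c1 + m2*g*x_c2
     = 10*9.81*2.6493 + 3*9.81*6.5764
     = 259.8945 + 193.5429
     = 453.4374 Nm


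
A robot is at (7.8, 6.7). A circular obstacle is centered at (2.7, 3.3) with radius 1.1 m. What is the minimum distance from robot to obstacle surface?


center_dist = sqrt((7.8-2.7)^2 + (6.7-3.3)^2)
= sqrt(26.01 + 11.56)
= 6.1294
min_dist = center_dist - radius = 6.1294 - 1.1 = 5.0294 m


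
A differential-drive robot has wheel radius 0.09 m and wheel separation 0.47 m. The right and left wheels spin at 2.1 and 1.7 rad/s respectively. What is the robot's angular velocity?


vR = r*wR = 0.09*2.1 = 0.189 m/s
vL = r*wL = 0.09*1.7 = 0.153 m/s
v = (vR+vL)/2 = 0.171 m/s
omega = (vR-vL)/L = 0.0766 rad/s
angular velocity = 0.0766 rad/s
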